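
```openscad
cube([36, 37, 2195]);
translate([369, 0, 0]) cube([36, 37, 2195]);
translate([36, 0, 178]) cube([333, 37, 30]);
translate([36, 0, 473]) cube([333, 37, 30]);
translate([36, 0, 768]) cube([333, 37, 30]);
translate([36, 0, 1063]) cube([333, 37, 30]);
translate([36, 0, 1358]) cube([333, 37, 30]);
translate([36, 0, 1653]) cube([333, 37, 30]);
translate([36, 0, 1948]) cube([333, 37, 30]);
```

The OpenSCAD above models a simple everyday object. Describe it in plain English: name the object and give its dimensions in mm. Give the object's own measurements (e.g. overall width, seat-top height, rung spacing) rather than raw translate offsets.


A straight ladder. Two 36×37 mm vertical rails, 2195 mm tall, stand 405 mm apart (outside-to-outside) with their front faces coplanar on the −y side. 7 rungs, each 37 mm deep and 30 mm tall, span between the inner faces of the rails, front faces flush with the rails. The lowest rung's underside is at z = 178 mm and rungs are spaced 295 mm apart (underside to underside).


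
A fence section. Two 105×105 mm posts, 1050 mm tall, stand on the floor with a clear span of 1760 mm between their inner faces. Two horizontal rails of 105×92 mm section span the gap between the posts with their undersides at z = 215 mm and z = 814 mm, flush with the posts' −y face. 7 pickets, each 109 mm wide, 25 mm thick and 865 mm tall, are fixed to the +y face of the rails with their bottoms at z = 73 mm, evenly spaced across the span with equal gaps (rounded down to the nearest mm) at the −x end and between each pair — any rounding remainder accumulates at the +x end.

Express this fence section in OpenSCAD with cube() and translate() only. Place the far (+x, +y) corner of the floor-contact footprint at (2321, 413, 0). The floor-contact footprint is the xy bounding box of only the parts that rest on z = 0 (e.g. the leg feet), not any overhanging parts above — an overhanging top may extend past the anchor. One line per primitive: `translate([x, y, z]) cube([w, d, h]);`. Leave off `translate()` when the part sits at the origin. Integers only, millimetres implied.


translate([351, 308, 0]) cube([105, 105, 1050]);
translate([2216, 308, 0]) cube([105, 105, 1050]);
translate([456, 308, 215]) cube([1760, 105, 92]);
translate([456, 308, 814]) cube([1760, 105, 92]);
translate([580, 413, 73]) cube([109, 25, 865]);
translate([813, 413, 73]) cube([109, 25, 865]);
translate([1046, 413, 73]) cube([109, 25, 865]);
translate([1279, 413, 73]) cube([109, 25, 865]);
translate([1512, 413, 73]) cube([109, 25, 865]);
translate([1745, 413, 73]) cube([109, 25, 865]);
translate([1978, 413, 73]) cube([109, 25, 865]);


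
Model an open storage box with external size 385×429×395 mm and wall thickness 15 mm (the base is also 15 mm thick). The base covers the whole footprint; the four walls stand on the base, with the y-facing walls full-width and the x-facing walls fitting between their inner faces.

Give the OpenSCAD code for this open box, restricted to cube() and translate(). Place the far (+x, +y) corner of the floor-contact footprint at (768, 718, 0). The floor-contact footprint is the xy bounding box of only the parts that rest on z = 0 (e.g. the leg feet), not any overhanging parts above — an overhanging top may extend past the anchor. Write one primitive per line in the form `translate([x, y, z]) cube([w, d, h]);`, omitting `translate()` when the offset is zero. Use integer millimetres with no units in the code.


translate([383, 289, 0]) cube([385, 429, 15]);
translate([383, 289, 15]) cube([385, 15, 380]);
translate([383, 703, 15]) cube([385, 15, 380]);
translate([383, 304, 15]) cube([15, 399, 380]);
translate([753, 304, 15]) cube([15, 399, 380]);


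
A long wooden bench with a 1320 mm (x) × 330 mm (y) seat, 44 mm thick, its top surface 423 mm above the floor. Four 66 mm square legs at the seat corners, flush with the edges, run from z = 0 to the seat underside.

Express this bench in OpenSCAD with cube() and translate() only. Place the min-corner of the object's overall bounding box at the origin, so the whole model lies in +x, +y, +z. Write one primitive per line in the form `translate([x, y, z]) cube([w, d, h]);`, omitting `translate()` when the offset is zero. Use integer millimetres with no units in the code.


// leg_h = 423 − 44 = 379
translate([0, 0, 379]) cube([1320, 330, 44]);
cube([66, 66, 379]);
translate([0, 264, 0]) cube([66, 66, 379]);
translate([1254, 0, 0]) cube([66, 66, 379]);
translate([1254, 264, 0]) cube([66, 66, 379]);


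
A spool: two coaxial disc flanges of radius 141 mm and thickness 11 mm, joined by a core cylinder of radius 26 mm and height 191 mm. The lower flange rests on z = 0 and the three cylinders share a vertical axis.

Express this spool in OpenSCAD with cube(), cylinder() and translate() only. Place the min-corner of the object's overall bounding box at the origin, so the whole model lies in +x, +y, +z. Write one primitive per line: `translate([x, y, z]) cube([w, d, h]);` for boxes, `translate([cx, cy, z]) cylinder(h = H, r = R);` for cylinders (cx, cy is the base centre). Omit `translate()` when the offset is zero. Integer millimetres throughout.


translate([141, 141, 0]) cylinder(h = 11, r = 141);
translate([141, 141, 11]) cylinder(h = 191, r = 26);
translate([141, 141, 202]) cylinder(h = 11, r = 141);


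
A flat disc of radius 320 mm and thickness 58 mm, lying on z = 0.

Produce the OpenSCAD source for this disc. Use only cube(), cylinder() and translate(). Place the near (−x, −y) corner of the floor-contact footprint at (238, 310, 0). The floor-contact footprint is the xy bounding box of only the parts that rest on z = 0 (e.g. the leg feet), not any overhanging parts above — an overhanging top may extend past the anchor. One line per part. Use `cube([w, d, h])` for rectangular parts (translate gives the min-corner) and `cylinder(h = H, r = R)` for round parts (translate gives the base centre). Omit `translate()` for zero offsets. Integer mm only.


translate([558, 630, 0]) cylinder(h = 58, r = 320);


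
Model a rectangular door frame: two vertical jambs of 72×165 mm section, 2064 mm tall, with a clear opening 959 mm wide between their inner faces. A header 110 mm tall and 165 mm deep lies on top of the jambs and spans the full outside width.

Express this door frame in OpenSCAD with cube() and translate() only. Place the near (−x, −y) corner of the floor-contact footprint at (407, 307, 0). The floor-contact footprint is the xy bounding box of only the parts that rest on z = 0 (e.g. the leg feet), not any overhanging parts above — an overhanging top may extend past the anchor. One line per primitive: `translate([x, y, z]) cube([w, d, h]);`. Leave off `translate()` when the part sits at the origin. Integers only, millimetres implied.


translate([407, 307, 0]) cube([72, 165, 2064]);
translate([1438, 307, 0]) cube([72, 165, 2064]);
translate([407, 307, 2064]) cube([1103, 165, 110]);


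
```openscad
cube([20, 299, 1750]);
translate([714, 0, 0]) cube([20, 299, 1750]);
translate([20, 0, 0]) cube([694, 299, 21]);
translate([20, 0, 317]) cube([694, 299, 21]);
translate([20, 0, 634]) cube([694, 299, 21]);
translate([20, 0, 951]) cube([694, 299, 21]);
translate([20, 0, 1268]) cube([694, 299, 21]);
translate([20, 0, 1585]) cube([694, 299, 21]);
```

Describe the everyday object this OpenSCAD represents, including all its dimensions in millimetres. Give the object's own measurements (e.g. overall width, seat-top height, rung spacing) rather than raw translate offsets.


An open bookshelf. Two side panels, each 20 mm thick, 299 mm deep and 1750 mm tall, stand 734 mm apart (outside-to-outside). Between them sit 6 shelves, each 21 mm thick and 299 mm deep, spanning the full gap between the sides. The bottom shelf rests on the floor (its underside at z = 0) and the clear gap between one shelf's top and the next shelf's underside is 296 mm.


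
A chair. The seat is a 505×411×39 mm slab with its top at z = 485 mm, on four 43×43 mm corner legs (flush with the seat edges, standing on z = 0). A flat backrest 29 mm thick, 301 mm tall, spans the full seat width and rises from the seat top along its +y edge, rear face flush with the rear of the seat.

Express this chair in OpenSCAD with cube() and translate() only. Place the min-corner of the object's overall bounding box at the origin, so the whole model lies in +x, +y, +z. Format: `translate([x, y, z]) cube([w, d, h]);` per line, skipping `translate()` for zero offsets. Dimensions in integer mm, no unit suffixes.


translate([0, 0, 446]) cube([505, 411, 39]);
cube([43, 43, 446]);
translate([462, 0, 0]) cube([43, 43, 446]);
translate([0, 368, 0]) cube([43, 43, 446]);
translate([462, 368, 0]) cube([43, 43, 446]);
translate([0, 382, 485]) cube([505, 29, 301]);


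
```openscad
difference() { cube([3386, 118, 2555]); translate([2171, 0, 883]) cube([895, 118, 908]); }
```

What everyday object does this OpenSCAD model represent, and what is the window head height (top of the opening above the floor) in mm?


A wall with a window opening. The window head height is 1791 mm.

A wall with a rectangular opening subtracted — a window. Sill at z = 883, opening 908 mm tall, so the head is at 883 + 908 = 1791 mm.


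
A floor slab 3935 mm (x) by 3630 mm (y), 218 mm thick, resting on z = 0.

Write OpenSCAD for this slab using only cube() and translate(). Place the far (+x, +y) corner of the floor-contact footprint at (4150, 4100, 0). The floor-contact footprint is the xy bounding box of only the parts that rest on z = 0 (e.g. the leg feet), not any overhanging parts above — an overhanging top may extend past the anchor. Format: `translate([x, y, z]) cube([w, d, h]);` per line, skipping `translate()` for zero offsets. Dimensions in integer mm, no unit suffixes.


translate([215, 470, 0]) cube([3935, 3630, 218]);


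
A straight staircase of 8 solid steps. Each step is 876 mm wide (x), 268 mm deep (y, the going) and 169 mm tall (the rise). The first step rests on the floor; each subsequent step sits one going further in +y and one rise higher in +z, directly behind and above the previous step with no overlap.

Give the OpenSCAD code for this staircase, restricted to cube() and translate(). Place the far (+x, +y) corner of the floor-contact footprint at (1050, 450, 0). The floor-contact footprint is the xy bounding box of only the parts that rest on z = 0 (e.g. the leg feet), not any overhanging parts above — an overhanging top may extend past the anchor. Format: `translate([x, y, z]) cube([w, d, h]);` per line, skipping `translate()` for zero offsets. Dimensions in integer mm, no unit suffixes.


translate([174, 182, 0]) cube([876, 268, 169]);
translate([174, 450, 169]) cube([876, 268, 169]);
translate([174, 718, 338]) cube([876, 268, 169]);
translate([174, 986, 507]) cube([876, 268, 169]);
translate([174, 1254, 676]) cube([876, 268, 169]);
translate([174, 1522, 845]) cube([876, 268, 169]);
translate([174, 1790, 1014]) cube([876, 268, 169]);
translate([174, 2058, 1183]) cube([876, 268, 169]);


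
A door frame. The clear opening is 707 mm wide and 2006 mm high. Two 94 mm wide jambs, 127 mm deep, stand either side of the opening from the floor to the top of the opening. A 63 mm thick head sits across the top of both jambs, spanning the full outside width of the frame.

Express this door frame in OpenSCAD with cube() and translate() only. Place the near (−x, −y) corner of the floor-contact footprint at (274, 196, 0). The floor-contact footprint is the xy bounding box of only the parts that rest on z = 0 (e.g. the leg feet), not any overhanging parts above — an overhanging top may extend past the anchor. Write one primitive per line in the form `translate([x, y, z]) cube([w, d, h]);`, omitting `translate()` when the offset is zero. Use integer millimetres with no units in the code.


translate([274, 196, 0]) cube([94, 127, 2006]);
translate([1075, 196, 0]) cube([94, 127, 2006]);
translate([274, 196, 2006]) cube([895, 127, 63]);


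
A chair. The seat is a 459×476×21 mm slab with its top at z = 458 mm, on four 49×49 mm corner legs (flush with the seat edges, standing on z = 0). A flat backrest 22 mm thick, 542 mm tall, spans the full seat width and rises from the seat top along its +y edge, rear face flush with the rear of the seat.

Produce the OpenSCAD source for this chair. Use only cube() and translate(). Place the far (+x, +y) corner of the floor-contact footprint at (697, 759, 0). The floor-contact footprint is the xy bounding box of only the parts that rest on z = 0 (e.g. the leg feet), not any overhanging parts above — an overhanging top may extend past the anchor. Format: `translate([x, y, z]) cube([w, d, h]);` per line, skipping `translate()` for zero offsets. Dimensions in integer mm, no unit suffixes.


translate([238, 283, 437]) cube([459, 476, 21]);
translate([238, 283, 0]) cube([49, 49, 437]);
translate([648, 283, 0]) cube([49, 49, 437]);
translate([238, 710, 0]) cube([49, 49, 437]);
translate([648, 710, 0]) cube([49, 49, 437]);
translate([238, 737, 458]) cube([459, 22, 542]);


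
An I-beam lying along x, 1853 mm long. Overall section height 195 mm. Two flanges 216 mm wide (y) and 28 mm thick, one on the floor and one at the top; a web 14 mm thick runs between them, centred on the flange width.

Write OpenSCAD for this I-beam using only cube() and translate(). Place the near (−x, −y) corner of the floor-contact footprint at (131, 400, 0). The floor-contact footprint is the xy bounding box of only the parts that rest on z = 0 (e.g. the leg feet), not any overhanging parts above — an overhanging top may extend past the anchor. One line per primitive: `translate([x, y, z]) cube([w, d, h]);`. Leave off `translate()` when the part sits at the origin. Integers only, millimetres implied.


translate([131, 400, 0]) cube([1853, 216, 28]);
translate([131, 501, 28]) cube([1853, 14, 139]);
translate([131, 400, 167]) cube([1853, 216, 28]);


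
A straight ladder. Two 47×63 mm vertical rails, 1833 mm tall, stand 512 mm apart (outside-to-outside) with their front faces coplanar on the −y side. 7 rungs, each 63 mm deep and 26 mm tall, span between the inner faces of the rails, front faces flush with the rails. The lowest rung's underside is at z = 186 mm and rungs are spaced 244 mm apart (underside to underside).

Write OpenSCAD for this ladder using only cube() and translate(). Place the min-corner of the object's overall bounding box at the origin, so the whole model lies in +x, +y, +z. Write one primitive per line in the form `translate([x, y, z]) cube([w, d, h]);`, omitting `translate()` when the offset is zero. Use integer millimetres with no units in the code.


cube([47, 63, 1833]);
translate([465, 0, 0]) cube([47, 63, 1833]);
translate([47, 0, 186]) cube([418, 63, 26]);
translate([47, 0, 430]) cube([418, 63, 26]);
translate([47, 0, 674]) cube([418, 63, 26]);
translate([47, 0, 918]) cube([418, 63, 26]);
translate([47, 0, 1162]) cube([418, 63, 26]);
translate([47, 0, 1406]) cube([418, 63, 26]);
translate([47, 0, 1650]) cube([418, 63, 26]);


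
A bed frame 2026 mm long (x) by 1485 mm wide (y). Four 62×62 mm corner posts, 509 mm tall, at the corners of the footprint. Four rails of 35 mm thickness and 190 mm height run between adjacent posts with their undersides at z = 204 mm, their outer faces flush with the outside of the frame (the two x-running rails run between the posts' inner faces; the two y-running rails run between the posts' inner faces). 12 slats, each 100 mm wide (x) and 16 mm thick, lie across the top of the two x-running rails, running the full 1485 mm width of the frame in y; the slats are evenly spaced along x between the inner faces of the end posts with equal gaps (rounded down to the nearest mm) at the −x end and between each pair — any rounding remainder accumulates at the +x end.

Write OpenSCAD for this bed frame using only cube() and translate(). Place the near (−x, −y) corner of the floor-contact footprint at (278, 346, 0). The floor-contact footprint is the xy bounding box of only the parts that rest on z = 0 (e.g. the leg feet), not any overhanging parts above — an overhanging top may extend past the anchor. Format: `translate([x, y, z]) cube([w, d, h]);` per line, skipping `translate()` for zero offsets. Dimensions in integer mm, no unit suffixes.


// slat z = rail_z + rail_h = 204 + 190 = 394
// slat gap = ⌊(1902 − 12·100) / 13⌋ = 54
translate([278, 346, 0]) cube([62, 62, 509]);
translate([278, 1769, 0]) cube([62, 62, 509]);
translate([2242, 346, 0]) cube([62, 62, 509]);
translate([2242, 1769, 0]) cube([62, 62, 509]);
translate([340, 346, 204]) cube([1902, 35, 190]);
translate([340, 1796, 204]) cube([1902, 35, 190]);
translate([278, 408, 204]) cube([35, 1361, 190]);
translate([2269, 408, 204]) cube([35, 1361, 190]);
translate([394, 346, 394]) cube([100, 1485, 16]);
translate([548, 346, 394]) cube([100, 1485, 16]);
translate([702, 346, 394]) cube([100, 1485, 16]);
translate([856, 346, 394]) cube([100, 1485, 16]);
translate([1010, 346, 394]) cube([100, 1485, 16]);
translate([1164, 346, 394]) cube([100, 1485, 16]);
translate([1318, 346, 394]) cube([100, 1485, 16]);
translate([1472, 346, 394]) cube([100, 1485, 16]);
translate([1626, 346, 394]) cube([100, 1485, 16]);
translate([1780, 346, 394]) cube([100, 1485, 16]);
translate([1934, 346, 394]) cube([100, 1485, 16]);
translate([2088, 346, 394]) cube([100, 1485, 16]);


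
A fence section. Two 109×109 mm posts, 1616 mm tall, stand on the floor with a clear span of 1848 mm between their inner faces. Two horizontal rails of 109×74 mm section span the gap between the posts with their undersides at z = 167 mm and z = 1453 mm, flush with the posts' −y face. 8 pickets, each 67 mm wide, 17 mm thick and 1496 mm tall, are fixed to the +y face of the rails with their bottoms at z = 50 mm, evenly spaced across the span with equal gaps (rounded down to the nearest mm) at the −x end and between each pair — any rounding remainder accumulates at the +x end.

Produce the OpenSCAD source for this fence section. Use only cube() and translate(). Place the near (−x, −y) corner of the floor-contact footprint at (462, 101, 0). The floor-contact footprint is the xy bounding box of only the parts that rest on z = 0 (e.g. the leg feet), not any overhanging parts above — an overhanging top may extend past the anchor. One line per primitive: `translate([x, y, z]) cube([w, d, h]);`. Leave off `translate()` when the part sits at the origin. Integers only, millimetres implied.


translate([462, 101, 0]) cube([109, 109, 1616]);
translate([2419, 101, 0]) cube([109, 109, 1616]);
translate([571, 101, 167]) cube([1848, 109, 74]);
translate([571, 101, 1453]) cube([1848, 109, 74]);
translate([716, 210, 50]) cube([67, 17, 1496]);
translate([928, 210, 50]) cube([67, 17, 1496]);
translate([1140, 210, 50]) cube([67, 17, 1496]);
translate([1352, 210, 50]) cube([67, 17, 1496]);
translate([1564, 210, 50]) cube([67, 17, 1496]);
translate([1776, 210, 50]) cube([67, 17, 1496]);
translate([1988, 210, 50]) cube([67, 17, 1496]);
translate([2200, 210, 50]) cube([67, 17, 1496]);


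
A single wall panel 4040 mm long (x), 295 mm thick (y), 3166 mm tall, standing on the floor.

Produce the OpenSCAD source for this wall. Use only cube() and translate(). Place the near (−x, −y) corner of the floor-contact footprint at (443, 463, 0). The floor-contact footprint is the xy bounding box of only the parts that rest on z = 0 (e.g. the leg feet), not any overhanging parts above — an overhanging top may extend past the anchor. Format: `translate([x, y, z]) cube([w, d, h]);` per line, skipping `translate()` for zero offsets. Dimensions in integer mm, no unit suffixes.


translate([443, 463, 0]) cube([4040, 295, 3166]);


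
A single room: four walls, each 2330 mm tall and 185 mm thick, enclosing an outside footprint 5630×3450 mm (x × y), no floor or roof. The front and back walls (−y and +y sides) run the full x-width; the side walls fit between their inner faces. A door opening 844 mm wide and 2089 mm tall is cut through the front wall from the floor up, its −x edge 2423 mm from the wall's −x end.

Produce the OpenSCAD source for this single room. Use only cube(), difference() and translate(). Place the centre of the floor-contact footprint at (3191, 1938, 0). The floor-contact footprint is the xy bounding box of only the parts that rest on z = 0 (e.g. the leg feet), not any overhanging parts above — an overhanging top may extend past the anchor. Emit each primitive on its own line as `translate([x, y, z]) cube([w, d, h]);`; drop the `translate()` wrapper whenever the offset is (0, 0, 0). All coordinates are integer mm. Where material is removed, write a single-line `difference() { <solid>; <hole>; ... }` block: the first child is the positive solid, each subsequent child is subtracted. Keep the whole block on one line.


difference() { translate([376, 213, 0]) cube([5630, 185, 2330]); translate([2799, 213, 0]) cube([844, 185, 2089]); }
translate([376, 3478, 0]) cube([5630, 185, 2330]);
translate([376, 398, 0]) cube([185, 3080, 2330]);
translate([5821, 398, 0]) cube([185, 3080, 2330]);


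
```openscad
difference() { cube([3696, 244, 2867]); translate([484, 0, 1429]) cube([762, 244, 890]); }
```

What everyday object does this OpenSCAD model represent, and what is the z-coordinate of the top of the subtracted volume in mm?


A wall with a window opening. The window head height is 2319 mm.

A wall with a rectangular opening subtracted — a window. Sill at z = 1429, opening 890 mm tall, so the head is at 1429 + 890 = 2319 mm.


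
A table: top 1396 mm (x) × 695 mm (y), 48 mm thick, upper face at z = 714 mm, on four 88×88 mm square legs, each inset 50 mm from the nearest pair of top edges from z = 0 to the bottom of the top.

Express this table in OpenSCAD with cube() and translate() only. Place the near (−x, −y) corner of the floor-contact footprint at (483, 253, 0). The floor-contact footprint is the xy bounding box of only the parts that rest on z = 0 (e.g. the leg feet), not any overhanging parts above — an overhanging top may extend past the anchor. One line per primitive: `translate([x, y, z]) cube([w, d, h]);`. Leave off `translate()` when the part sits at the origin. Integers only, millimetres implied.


translate([433, 203, 666]) cube([1396, 695, 48]);
translate([483, 253, 0]) cube([88, 88, 666]);
translate([1691, 253, 0]) cube([88, 88, 666]);
translate([483, 760, 0]) cube([88, 88, 666]);
translate([1691, 760, 0]) cube([88, 88, 666]);


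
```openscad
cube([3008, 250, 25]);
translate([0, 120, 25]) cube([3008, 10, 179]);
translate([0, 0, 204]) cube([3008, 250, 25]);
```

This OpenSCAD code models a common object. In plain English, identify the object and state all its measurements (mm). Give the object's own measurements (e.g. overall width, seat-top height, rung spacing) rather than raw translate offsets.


An I-beam lying along x, 3008 mm long. Overall section height 229 mm. Two flanges 250 mm wide (y) and 25 mm thick, one on the floor and one at the top; a web 10 mm thick runs between them, centred on the flange width.


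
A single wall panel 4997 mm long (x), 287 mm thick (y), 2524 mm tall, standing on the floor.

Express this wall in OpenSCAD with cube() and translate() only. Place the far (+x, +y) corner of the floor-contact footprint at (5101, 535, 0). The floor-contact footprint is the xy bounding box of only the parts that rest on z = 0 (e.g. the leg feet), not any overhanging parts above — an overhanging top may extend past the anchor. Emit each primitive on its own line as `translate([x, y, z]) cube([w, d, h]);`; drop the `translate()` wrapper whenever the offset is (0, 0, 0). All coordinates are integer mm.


translate([104, 248, 0]) cube([4997, 287, 2524]);


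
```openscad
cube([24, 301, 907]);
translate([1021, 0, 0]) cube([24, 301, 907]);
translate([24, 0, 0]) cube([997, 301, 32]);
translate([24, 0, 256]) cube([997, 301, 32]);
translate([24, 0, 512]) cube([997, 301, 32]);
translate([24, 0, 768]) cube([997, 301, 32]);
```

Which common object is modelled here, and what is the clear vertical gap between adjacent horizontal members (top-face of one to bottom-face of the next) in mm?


A bookshelf. The clear shelf gap is 224 mm.

Two tall side panels with 4 horizontal boards between them — a bookshelf. The first two shelf undersides are at z = 0 and z = 256; with shelf thickness 32, the clear gap is 256 − 0 − 32 = 224 mm.


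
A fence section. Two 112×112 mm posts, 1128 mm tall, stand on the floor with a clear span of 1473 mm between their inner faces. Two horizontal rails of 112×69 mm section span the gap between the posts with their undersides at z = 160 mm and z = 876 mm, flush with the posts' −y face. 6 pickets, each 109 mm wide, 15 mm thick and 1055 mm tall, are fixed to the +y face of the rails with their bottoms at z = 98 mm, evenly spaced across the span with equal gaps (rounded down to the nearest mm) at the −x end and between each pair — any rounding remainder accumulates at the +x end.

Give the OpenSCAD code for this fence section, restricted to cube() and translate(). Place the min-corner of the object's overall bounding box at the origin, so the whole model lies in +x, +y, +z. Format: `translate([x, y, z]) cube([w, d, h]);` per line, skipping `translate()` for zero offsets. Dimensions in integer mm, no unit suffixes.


cube([112, 112, 1128]);
translate([1585, 0, 0]) cube([112, 112, 1128]);
translate([112, 0, 160]) cube([1473, 112, 69]);
translate([112, 0, 876]) cube([1473, 112, 69]);
translate([229, 112, 98]) cube([109, 15, 1055]);
translate([455, 112, 98]) cube([109, 15, 1055]);
translate([681, 112, 98]) cube([109, 15, 1055]);
translate([907, 112, 98]) cube([109, 15, 1055]);
translate([1133, 112, 98]) cube([109, 15, 1055]);
translate([1359, 112, 98]) cube([109, 15, 1055]);


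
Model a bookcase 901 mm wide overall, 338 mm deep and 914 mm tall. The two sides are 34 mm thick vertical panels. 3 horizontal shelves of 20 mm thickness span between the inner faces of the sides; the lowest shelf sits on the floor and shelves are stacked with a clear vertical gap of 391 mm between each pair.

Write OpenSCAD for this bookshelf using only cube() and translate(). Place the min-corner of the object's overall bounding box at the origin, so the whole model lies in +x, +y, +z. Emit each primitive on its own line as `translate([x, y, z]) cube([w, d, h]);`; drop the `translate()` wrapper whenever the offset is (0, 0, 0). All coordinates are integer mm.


cube([34, 338, 914]);
translate([867, 0, 0]) cube([34, 338, 914]);
translate([34, 0, 0]) cube([833, 338, 20]);
translate([34, 0, 411]) cube([833, 338, 20]);
translate([34, 0, 822]) cube([833, 338, 20]);


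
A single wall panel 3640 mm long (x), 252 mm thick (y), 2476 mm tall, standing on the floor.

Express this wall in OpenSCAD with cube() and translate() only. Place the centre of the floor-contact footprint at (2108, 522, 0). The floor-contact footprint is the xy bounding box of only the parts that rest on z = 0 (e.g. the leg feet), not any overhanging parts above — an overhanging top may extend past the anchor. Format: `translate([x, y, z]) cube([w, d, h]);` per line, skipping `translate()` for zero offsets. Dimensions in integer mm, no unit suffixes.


translate([288, 396, 0]) cube([3640, 252, 2476]);


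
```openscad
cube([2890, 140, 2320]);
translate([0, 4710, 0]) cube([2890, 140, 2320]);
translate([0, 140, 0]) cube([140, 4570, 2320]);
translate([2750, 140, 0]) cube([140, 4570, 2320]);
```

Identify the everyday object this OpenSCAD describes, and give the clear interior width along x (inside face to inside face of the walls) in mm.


A house (or room) frame. The interior width is 2610 mm.

Four 2320 mm walls enclosing a rectangle with no floor or roof — a room or house frame. Outside width is 2890 mm and wall thickness is 140 mm, so the interior width is 2890 − 2 × 140 = 2610 mm.


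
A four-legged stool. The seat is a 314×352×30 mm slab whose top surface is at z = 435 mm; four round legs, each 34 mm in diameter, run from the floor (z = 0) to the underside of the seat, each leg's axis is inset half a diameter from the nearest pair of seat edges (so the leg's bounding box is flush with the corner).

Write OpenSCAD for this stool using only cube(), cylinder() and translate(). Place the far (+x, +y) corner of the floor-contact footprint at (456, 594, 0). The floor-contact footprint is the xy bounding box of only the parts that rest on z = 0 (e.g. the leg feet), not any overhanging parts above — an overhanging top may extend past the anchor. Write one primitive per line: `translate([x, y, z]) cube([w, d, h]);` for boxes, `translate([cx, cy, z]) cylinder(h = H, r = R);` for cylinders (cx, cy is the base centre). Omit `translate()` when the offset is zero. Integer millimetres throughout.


translate([142, 242, 405]) cube([314, 352, 30]);
translate([159, 259, 0]) cylinder(h = 405, r = 17);
translate([439, 259, 0]) cylinder(h = 405, r = 17);
translate([159, 577, 0]) cylinder(h = 405, r = 17);
translate([439, 577, 0]) cylinder(h = 405, r = 17);


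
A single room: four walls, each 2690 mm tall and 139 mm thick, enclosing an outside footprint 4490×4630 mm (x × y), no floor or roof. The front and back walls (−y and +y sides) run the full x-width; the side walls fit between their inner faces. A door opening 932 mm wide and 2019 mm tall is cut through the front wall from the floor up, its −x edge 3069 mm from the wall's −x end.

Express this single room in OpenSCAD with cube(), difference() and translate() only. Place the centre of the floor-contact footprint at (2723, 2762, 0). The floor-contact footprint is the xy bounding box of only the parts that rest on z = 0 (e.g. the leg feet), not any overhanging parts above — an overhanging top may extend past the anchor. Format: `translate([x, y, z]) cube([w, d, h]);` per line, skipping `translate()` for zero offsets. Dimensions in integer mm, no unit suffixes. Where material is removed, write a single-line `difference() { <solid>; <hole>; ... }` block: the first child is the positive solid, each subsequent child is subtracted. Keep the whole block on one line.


difference() { translate([478, 447, 0]) cube([4490, 139, 2690]); translate([3547, 447, 0]) cube([932, 139, 2019]); }
translate([478, 4938, 0]) cube([4490, 139, 2690]);
translate([478, 586, 0]) cube([139, 4352, 2690]);
translate([4829, 586, 0]) cube([139, 4352, 2690]);


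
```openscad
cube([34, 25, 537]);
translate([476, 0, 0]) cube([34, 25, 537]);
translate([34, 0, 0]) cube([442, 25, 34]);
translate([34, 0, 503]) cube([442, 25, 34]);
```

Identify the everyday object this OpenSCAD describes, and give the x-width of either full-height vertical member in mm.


A picture frame. The border width is 34 mm.

Four thin pieces enclosing a rectangular opening — a picture frame. The two full-height stiles are 537 mm tall; the top rail sits at z = 503 and is 34 mm tall, so the border above the opening is 537 − 503 = 34 mm, matching the stile x-width.


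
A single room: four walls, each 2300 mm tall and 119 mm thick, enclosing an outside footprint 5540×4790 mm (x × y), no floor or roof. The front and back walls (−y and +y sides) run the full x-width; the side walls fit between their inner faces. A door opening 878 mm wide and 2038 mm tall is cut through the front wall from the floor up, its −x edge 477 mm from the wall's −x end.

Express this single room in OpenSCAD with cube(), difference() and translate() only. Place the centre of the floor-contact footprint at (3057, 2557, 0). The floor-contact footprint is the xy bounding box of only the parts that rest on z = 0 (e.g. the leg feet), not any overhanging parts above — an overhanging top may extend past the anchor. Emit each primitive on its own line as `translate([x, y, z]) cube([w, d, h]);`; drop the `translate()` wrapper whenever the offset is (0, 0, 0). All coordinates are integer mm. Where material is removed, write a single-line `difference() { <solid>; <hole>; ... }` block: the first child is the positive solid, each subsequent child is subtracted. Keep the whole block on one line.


difference() { translate([287, 162, 0]) cube([5540, 119, 2300]); translate([764, 162, 0]) cube([878, 119, 2038]); }
translate([287, 4833, 0]) cube([5540, 119, 2300]);
translate([287, 281, 0]) cube([119, 4552, 2300]);
translate([5708, 281, 0]) cube([119, 4552, 2300]);


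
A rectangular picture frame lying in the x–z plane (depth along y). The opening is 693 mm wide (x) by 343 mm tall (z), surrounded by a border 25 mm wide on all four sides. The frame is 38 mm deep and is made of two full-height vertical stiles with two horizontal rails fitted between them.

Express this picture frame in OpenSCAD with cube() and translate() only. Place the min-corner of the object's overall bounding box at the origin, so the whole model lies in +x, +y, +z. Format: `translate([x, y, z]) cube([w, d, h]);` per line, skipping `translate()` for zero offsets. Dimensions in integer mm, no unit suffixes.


cube([25, 38, 393]);
translate([718, 0, 0]) cube([25, 38, 393]);
translate([25, 0, 0]) cube([693, 38, 25]);
translate([25, 0, 368]) cube([693, 38, 25]);


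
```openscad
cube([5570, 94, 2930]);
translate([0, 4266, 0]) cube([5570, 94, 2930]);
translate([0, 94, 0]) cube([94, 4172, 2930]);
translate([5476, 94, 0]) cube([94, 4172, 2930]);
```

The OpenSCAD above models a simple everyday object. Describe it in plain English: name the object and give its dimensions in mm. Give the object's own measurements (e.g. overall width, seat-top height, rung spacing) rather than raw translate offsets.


The wall frame of a small rectangular building: four walls, each 2930 mm tall and 94 mm thick, enclosing a footprint 5570 mm (x) by 4360 mm (y) outside-to-outside, with no floor or roof. The front and back walls (the −y and +y sides) span the full width; the two side walls fit between them.


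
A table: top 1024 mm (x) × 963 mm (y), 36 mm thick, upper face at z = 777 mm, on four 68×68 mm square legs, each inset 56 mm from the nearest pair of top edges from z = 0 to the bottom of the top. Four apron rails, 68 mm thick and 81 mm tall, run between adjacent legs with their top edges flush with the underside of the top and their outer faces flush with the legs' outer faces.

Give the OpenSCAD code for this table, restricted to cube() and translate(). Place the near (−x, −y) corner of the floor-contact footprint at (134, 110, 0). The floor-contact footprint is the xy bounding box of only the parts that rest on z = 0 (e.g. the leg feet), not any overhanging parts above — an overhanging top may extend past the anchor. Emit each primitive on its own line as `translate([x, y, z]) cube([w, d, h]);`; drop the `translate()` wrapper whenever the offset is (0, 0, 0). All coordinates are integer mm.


translate([78, 54, 741]) cube([1024, 963, 36]);
translate([134, 110, 0]) cube([68, 68, 741]);
translate([978, 110, 0]) cube([68, 68, 741]);
translate([134, 893, 0]) cube([68, 68, 741]);
translate([978, 893, 0]) cube([68, 68, 741]);
translate([202, 110, 660]) cube([776, 68, 81]);
translate([202, 893, 660]) cube([776, 68, 81]);
translate([134, 178, 660]) cube([68, 715, 81]);
translate([978, 178, 660]) cube([68, 715, 81]);


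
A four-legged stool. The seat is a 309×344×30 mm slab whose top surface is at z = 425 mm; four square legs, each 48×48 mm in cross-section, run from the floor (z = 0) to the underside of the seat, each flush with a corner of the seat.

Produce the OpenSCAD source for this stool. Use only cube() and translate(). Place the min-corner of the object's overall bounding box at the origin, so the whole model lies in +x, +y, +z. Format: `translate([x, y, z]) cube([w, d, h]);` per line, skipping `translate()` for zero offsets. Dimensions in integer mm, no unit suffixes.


translate([0, 0, 395]) cube([309, 344, 30]);
cube([48, 48, 395]);
translate([261, 0, 0]) cube([48, 48, 395]);
translate([0, 296, 0]) cube([48, 48, 395]);
translate([261, 296, 0]) cube([48, 48, 395]);


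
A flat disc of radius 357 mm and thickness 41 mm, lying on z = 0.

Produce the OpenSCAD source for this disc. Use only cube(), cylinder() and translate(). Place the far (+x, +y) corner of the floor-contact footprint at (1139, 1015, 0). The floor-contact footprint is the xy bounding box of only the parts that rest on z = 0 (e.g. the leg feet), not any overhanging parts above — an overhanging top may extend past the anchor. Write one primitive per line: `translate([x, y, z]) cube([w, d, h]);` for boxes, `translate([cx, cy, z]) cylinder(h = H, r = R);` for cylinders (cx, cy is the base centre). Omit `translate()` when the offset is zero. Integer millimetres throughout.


translate([782, 658, 0]) cylinder(h = 41, r = 357);


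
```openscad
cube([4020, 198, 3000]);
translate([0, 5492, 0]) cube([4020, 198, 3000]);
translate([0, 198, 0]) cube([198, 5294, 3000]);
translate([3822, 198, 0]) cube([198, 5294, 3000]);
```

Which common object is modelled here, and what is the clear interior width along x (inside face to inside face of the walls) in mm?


A house (or room) frame. The interior width is 3624 mm.

Four 3000 mm walls enclosing a rectangle with no floor or roof — a room or house frame. Outside width is 4020 mm and wall thickness is 198 mm, so the interior width is 4020 − 2 × 198 = 3624 mm.


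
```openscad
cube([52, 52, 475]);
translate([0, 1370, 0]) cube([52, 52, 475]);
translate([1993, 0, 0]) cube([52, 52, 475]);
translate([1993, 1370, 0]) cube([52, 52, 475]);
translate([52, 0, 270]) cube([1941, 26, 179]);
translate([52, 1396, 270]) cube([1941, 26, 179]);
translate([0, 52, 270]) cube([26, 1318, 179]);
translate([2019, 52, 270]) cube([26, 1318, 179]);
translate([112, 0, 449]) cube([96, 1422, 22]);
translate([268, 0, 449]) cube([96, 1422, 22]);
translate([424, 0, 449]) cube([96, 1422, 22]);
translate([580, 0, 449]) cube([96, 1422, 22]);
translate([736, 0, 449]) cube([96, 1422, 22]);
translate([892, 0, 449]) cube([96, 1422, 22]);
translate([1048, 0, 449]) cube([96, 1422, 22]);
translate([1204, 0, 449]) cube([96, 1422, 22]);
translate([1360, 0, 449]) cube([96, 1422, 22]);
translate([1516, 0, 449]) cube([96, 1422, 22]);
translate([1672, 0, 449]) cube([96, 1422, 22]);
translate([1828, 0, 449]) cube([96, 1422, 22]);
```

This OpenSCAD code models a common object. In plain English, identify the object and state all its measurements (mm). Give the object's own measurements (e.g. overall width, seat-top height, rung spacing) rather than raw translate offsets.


A bed frame 2045 mm long (x) by 1422 mm wide (y). Four 52×52 mm corner posts, 475 mm tall, at the corners of the footprint. Four rails of 26 mm thickness and 179 mm height run between adjacent posts with their undersides at z = 270 mm, their outer faces flush with the outside of the frame (the two x-running rails run between the posts' inner faces; the two y-running rails run between the posts' inner faces). 12 slats, each 96 mm wide (x) and 22 mm thick, lie across the top of the two x-running rails, running the full 1422 mm width of the frame in y; along x they sit between the end posts with a 60 mm gap after the −x posts and between neighbouring slats, leaving 69 mm before the +x posts.


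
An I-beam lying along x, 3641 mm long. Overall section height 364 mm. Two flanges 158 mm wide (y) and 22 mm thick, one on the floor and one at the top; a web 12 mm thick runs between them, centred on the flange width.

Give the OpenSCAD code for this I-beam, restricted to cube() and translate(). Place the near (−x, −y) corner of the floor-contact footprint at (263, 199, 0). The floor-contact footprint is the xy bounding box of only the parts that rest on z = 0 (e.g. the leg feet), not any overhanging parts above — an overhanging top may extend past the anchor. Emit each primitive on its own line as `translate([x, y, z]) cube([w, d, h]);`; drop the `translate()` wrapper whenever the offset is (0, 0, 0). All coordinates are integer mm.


translate([263, 199, 0]) cube([3641, 158, 22]);
translate([263, 272, 22]) cube([3641, 12, 320]);
translate([263, 199, 342]) cube([3641, 158, 22]);


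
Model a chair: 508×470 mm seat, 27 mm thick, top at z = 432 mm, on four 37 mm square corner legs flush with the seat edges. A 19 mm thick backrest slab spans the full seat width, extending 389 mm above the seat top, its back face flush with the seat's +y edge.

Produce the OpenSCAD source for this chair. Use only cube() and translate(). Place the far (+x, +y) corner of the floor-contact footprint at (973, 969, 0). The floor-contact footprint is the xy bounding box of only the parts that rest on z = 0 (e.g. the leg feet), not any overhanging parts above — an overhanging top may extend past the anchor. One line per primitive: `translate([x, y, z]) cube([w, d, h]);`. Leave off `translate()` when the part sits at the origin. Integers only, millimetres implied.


translate([465, 499, 405]) cube([508, 470, 27]);
translate([465, 499, 0]) cube([37, 37, 405]);
translate([936, 499, 0]) cube([37, 37, 405]);
translate([465, 932, 0]) cube([37, 37, 405]);
translate([936, 932, 0]) cube([37, 37, 405]);
translate([465, 950, 432]) cube([508, 19, 389]);
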